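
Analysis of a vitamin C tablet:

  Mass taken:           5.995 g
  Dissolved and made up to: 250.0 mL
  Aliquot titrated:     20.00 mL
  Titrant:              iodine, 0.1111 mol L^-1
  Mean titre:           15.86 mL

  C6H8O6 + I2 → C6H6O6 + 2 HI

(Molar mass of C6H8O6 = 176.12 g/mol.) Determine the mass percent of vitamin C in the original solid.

n(I2) per titration = 0.01586 × 0.1111 = 1.762 × 10^-3 mol
n(C6H8O6) in each aliquot = 1.762 × 10^-3 mol (1:1 ratio)
n(C6H8O6) in the whole flask = 1.762 × 10^-3 × 250.0/20.00 = 0.02203 mol
mass of C6H8O6 = 0.02203 × 176.12 = 3.879 g
% C6H8O6 = 3.879 / 5.995 × 100 = 64.71 %

64.71 %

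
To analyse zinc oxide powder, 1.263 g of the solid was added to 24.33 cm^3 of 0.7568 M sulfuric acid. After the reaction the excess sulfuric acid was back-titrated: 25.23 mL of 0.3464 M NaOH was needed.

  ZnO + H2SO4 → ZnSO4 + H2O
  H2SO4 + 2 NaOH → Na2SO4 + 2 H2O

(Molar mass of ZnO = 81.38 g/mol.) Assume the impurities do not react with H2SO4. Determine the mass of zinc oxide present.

n(H2SO4) added = 0.02433 × 0.7568 = 0.01841 mol
n(NaOH) used in back-titration = 0.02523 × 0.3464 = 8.740 × 10^-3 mol
From the 1:2 ratio, n(H2SO4) left over = 1/2 × 8.740 × 10^-3 = 4.370 × 10^-3 mol
n(H2SO4) consumed by analyte = 0.01841 − 4.370 × 10^-3 = 0.01404 mol
n(ZnO) = 0.01404 mol (1:1 ratio)
mass of ZnO = 0.01404 × 81.38 = 1.143 g

1.143 g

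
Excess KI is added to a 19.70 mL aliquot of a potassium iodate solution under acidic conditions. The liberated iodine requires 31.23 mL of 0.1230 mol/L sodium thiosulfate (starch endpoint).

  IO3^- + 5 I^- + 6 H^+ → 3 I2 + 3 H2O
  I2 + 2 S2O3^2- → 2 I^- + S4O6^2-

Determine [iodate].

n(S2O3^2-) = 0.03123 × 0.1230 = 3.841 × 10^-3 mol
n(I2) = n(S2O3^2-)/2 = 1.921 × 10^-3 mol
From the 1:3 ratio, n(IO3^-) in the aliquot = 1/3 × 1.921 × 10^-3 = 6.402 × 10^-4 mol
[IO3^-] = 6.402 × 10^-4 / 0.01970 = 0.03250 mol/L

0.03250 mol/L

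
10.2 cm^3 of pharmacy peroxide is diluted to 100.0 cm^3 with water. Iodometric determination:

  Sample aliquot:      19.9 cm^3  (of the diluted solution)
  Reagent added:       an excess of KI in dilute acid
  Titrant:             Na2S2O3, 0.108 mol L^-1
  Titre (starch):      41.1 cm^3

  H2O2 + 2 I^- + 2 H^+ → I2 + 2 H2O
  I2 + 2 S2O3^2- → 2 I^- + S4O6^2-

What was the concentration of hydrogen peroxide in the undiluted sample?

n(S2O3^2-) = 0.0411 × 0.108 = 4.44 × 10^-3 mol
n(I2) = n(S2O3^2-)/2 = 2.22 × 10^-3 mol
n(H2O2) in the aliquot = 2.22 × 10^-3 mol (1:1 ratio)
[H2O2]_dilute = 2.22 × 10^-3 / 0.0199 = 0.112 mol/L
[H2O2]_original = 0.112 × 100.0/10.2 = 1.09 mol/L

1.09 mol/L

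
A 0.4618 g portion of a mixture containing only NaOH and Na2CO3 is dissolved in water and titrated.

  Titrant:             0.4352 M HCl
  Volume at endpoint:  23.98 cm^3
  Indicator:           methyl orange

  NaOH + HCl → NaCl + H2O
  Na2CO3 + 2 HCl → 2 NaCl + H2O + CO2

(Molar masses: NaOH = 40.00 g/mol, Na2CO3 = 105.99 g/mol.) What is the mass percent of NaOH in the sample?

60.83 %

n(HCl) = 0.02398 × 0.4352 = 0.01044 mol
Let x = n(NaOH), y = n(Na2CO3).
Titrant: 1x + 2y = 0.01044;  mass: 40.00x + 105.99y = 0.4618
Solving, x = 7.023 × 10^-3 mol, y = 1.707 × 10^-3 mol
mass of NaOH = 7.023 × 10^-3 × 40.00 = 0.2809 g
% NaOH = 0.2809 / 0.4618 × 100 = 60.83 %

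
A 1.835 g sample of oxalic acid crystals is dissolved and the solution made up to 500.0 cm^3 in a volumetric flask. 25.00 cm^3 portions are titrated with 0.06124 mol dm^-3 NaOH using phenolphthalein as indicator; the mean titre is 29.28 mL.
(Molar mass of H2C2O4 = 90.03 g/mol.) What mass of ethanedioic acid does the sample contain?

1.614 g

H2C2O4 + 2 NaOH → Na2C2O4 + 2 H2O
n(NaOH) per titration = 0.02928 × 0.06124 = 1.793 × 10^-3 mol
From the 1:2 ratio, n(H2C2O4) in each aliquot = 1/2 × 1.793 × 10^-3 = 8.966 × 10^-4 mol
n(H2C2O4) in the whole flask = 8.966 × 10^-4 × 500.0/25.00 = 0.01793 mol
mass of H2C2O4 = 0.01793 × 90.03 = 1.614 g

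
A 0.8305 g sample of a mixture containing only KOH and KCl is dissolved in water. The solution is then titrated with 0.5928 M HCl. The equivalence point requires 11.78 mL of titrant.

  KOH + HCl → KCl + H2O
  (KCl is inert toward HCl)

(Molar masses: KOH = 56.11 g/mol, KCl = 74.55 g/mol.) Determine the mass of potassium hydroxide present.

n(HCl) = 0.01178 × 0.5928 = 6.983 × 10^-3 mol
Let x = n(KOH), y = n(KCl).
Titrant: 1x = 6.983 × 10^-3;  mass: 56.11x + 74.55y = 0.8305
Solving, x = 6.983 × 10^-3 mol, y = 5.884 × 10^-3 mol
mass of KOH = 6.983 × 10^-3 × 56.11 = 0.3918 g

0.3918 g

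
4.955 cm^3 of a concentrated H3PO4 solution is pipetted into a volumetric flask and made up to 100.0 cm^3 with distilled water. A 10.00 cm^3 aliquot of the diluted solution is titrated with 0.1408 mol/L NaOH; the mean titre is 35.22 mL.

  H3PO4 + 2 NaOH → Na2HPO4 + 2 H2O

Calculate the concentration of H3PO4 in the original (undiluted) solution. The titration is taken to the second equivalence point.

5.004 mol/L

n(NaOH) = 0.03522 × 0.1408 = 4.959 × 10^-3 mol
From the 1:2 ratio, n(H3PO4) in the aliquot = 1/2 × 4.959 × 10^-3 = 2.479 × 10^-3 mol
[H3PO4]_dilute = 2.479 × 10^-3 / 0.01000 = 0.2479 mol/L
Dilution factor = 100.0 / 4.955 = 20.18
[H3PO4]_stock = 0.2479 × 20.18 = 5.004 mol/L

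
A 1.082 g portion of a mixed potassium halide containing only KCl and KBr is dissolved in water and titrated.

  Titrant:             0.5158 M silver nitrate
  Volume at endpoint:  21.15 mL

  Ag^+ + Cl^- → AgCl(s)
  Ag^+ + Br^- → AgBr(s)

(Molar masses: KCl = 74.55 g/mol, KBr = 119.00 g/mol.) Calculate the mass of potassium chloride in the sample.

n(AgNO3) = 0.02115 × 0.5158 = 0.01091 mol
Let x = n(KCl), y = n(KBr).
Titrant: 1x + 1y = 0.01091;  mass: 74.55x + 119.00y = 1.082
Solving, x = 4.864 × 10^-3 mol, y = 6.045 × 10^-3 mol
mass of KCl = 4.864 × 10^-3 × 74.55 = 0.3626 g

0.3626 g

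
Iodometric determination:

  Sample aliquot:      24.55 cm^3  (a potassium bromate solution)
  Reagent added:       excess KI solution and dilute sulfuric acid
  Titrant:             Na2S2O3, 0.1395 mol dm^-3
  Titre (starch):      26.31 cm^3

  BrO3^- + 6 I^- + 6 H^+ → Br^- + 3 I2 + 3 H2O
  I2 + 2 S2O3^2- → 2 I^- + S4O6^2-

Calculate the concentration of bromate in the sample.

0.02492 mol/L

n(S2O3^2-) = 0.02631 × 0.1395 = 3.670 × 10^-3 mol
n(I2) = n(S2O3^2-)/2 = 1.835 × 10^-3 mol
From the 1:3 ratio, n(BrO3^-) in the aliquot = 1/3 × 1.835 × 10^-3 = 6.117 × 10^-4 mol
[BrO3^-] = 6.117 × 10^-4 / 0.02455 = 0.02492 mol/L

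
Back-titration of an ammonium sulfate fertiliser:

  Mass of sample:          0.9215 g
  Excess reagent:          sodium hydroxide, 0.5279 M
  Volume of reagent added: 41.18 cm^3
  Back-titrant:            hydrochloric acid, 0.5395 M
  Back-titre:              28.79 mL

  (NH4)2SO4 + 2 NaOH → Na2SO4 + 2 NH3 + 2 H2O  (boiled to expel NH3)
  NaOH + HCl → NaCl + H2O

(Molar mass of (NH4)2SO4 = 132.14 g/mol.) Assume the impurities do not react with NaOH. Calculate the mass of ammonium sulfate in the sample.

0.4101 g

n(NaOH) added = 0.04118 × 0.5279 = 0.02174 mol
n(HCl) used in back-titration = 0.02879 × 0.5395 = 0.01553 mol
n(NaOH) left over = 0.01553 mol (1:1 ratio)
n(NaOH) consumed by analyte = 0.02174 − 0.01553 = 6.207 × 10^-3 mol
From the 1:2 ratio, n((NH4)2SO4) = 1/2 × 6.207 × 10^-3 = 3.103 × 10^-3 mol
mass of (NH4)2SO4 = 3.103 × 10^-3 × 132.14 = 0.4101 g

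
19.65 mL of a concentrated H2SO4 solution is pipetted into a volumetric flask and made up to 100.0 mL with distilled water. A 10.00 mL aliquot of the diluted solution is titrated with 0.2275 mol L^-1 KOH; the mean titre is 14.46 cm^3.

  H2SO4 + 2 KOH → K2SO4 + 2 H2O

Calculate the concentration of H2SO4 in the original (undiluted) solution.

n(KOH) = 0.01446 × 0.2275 = 3.290 × 10^-3 mol
From the 1:2 ratio, n(H2SO4) in the aliquot = 1/2 × 3.290 × 10^-3 = 1.645 × 10^-3 mol
[H2SO4]_dilute = 1.645 × 10^-3 / 0.01000 = 0.1645 mol/L
Dilution factor = 100.0 / 19.65 = 5.089
[H2SO4]_stock = 0.1645 × 5.089 = 0.8371 mol/L

0.8371 mol/L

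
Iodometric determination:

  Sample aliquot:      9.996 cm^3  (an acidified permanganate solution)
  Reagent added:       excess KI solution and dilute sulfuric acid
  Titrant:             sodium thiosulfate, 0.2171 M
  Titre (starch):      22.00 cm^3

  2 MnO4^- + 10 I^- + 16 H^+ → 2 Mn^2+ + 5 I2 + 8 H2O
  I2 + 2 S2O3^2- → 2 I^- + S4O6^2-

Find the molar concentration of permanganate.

0.09556 M

n(S2O3^2-) = 0.02200 × 0.2171 = 4.776 × 10^-3 mol
n(I2) = n(S2O3^2-)/2 = 2.388 × 10^-3 mol
From the 2:5 ratio, n(MnO4^-) in the aliquot = 2/5 × 2.388 × 10^-3 = 9.552 × 10^-4 mol
[MnO4^-] = 9.552 × 10^-4 / 0.009996 = 0.09556 mol/L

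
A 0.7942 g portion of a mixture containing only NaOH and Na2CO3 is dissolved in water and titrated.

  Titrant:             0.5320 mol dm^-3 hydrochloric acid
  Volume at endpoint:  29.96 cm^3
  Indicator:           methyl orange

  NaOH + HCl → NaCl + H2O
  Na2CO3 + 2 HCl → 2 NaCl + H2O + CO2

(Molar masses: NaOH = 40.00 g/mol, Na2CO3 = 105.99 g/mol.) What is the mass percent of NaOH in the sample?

n(HCl) = 0.02996 × 0.5320 = 0.01594 mol
Let x = n(NaOH), y = n(Na2CO3).
Titrant: 1x + 2y = 0.01594;  mass: 40.00x + 105.99y = 0.7942
Solving, x = 3.884 × 10^-3 mol, y = 6.027 × 10^-3 mol
mass of NaOH = 3.884 × 10^-3 × 40.00 = 0.1554 g
% NaOH = 0.1554 / 0.7942 × 100 = 19.56 %

19.56 %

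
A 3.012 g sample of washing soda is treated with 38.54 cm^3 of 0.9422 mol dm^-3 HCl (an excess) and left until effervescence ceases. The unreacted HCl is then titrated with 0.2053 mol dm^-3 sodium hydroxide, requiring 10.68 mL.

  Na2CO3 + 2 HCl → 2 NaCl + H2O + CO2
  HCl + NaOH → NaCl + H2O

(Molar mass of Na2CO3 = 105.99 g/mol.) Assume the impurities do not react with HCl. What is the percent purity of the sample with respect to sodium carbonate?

60.03 %

n(HCl) added = 0.03854 × 0.9422 = 0.03631 mol
n(NaOH) used in back-titration = 0.01068 × 0.2053 = 2.193 × 10^-3 mol
n(HCl) left over = 2.193 × 10^-3 mol (1:1 ratio)
n(HCl) consumed by analyte = 0.03631 − 2.193 × 10^-3 = 0.03412 mol
From the 1:2 ratio, n(Na2CO3) = 1/2 × 0.03412 = 0.01706 mol
mass of Na2CO3 = 0.01706 × 105.99 = 1.808 g
% Na2CO3 = 1.808 / 3.012 × 100 = 60.03 %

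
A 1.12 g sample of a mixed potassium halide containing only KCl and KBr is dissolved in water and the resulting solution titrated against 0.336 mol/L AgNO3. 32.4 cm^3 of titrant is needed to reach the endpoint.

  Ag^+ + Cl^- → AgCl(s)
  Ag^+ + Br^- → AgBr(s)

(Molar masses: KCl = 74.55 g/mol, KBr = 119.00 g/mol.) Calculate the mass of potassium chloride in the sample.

0.294 g

n(AgNO3) = 0.0324 × 0.336 = 0.0109 mol
Let x = n(KCl), y = n(KBr).
Titrant: 1x + 1y = 0.0109;  mass: 74.55x + 119.00y = 1.12
Solving, x = 3.95 × 10^-3 mol, y = 6.94 × 10^-3 mol
mass of KCl = 3.95 × 10^-3 × 74.55 = 0.294 g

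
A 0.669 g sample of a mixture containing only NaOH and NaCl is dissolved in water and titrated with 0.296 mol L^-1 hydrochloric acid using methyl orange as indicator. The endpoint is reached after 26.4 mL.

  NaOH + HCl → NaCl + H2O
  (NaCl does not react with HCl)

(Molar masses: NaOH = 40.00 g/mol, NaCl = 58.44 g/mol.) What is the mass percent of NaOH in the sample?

46.7 %

n(HCl) = 0.0264 × 0.296 = 7.81 × 10^-3 mol
Let x = n(NaOH), y = n(NaCl).
Titrant: 1x = 7.81 × 10^-3;  mass: 40.00x + 58.44y = 0.669
Solving, x = 7.81 × 10^-3 mol, y = 6.10 × 10^-3 mol
mass of NaOH = 7.81 × 10^-3 × 40.00 = 0.313 g
% NaOH = 0.313 / 0.669 × 100 = 46.7 %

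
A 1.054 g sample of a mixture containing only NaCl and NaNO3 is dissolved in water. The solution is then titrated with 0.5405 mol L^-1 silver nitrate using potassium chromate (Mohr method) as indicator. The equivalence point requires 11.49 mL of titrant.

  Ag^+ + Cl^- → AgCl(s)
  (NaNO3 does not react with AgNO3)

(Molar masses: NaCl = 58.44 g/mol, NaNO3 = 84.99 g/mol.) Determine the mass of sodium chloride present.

0.3629 g

n(AgNO3) = 0.01149 × 0.5405 = 6.210 × 10^-3 mol
Let x = n(NaCl), y = n(NaNO3).
Titrant: 1x = 6.210 × 10^-3;  mass: 58.44x + 84.99y = 1.054
Solving, x = 6.210 × 10^-3 mol, y = 8.131 × 10^-3 mol
mass of NaCl = 6.210 × 10^-3 × 58.44 = 0.3629 g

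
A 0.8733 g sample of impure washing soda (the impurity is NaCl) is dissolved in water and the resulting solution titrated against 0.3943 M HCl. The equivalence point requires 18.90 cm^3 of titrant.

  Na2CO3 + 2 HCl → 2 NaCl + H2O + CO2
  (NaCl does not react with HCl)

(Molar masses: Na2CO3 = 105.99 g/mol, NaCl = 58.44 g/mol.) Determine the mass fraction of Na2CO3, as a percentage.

n(HCl) = 0.01890 × 0.3943 = 7.452 × 10^-3 mol
Let x = n(Na2CO3), y = n(NaCl).
Titrant: 2x = 7.452 × 10^-3;  mass: 105.99x + 58.44y = 0.8733
Solving, x = 3.726 × 10^-3 mol, y = 8.186 × 10^-3 mol
mass of Na2CO3 = 3.726 × 10^-3 × 105.99 = 0.3949 g
% Na2CO3 = 0.3949 / 0.8733 × 100 = 45.22 %

45.22 %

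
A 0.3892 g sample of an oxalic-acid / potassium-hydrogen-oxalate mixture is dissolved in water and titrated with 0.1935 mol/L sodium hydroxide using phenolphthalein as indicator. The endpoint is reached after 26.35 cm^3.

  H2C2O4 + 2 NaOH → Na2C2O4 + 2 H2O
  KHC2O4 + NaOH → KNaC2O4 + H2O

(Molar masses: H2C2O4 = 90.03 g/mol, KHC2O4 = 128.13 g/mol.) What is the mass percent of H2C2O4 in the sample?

n(NaOH) = 0.02635 × 0.1935 = 5.099 × 10^-3 mol
Let x = n(H2C2O4), y = n(KHC2O4).
Titrant: 2x + 1y = 5.099 × 10^-3;  mass: 90.03x + 128.13y = 0.3892
Solving, x = 1.589 × 10^-3 mol, y = 1.921 × 10^-3 mol
mass of H2C2O4 = 1.589 × 10^-3 × 90.03 = 0.1430 g
% H2C2O4 = 0.1430 / 0.3892 × 100 = 36.75 %

36.75 %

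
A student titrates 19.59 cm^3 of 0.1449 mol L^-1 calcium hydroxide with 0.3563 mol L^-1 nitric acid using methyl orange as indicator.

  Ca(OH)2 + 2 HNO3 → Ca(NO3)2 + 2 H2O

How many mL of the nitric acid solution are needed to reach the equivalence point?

15.93 mL

n(Ca(OH)2) = 0.01959 L × 0.1449 mol/L = 2.839 × 10^-3 mol
From the 2:1 stoichiometry, n(HNO3) = 2/1 × 2.839 × 10^-3 = 5.677 × 10^-3 mol
V(HNO3) = 5.677 × 10^-3 mol / 0.3563 mol/L = 0.01593 L = 15.93 mL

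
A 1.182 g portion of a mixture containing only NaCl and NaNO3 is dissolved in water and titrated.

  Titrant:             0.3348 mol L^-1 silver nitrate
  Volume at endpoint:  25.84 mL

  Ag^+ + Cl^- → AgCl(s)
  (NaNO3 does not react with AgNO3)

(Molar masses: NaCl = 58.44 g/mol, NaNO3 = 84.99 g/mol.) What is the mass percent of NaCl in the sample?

42.77 %

n(AgNO3) = 0.02584 × 0.3348 = 8.651 × 10^-3 mol
Let x = n(NaCl), y = n(NaNO3).
Titrant: 1x = 8.651 × 10^-3;  mass: 58.44x + 84.99y = 1.182
Solving, x = 8.651 × 10^-3 mol, y = 7.959 × 10^-3 mol
mass of NaCl = 8.651 × 10^-3 × 58.44 = 0.5056 g
% NaCl = 0.5056 / 1.182 × 100 = 42.77 %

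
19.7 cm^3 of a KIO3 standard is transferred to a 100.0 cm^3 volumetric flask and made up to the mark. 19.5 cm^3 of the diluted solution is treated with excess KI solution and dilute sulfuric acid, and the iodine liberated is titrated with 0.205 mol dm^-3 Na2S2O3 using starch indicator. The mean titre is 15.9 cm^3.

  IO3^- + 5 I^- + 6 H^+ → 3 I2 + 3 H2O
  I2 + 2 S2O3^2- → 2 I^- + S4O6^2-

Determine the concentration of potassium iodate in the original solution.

0.141 mol/L

n(S2O3^2-) = 0.0159 × 0.205 = 3.26 × 10^-3 mol
n(I2) = n(S2O3^2-)/2 = 1.63 × 10^-3 mol
From the 1:3 ratio, n(IO3^-) in the aliquot = 1/3 × 1.63 × 10^-3 = 5.43 × 10^-4 mol
[IO3^-]_dilute = 5.43 × 10^-4 / 0.0195 = 0.0279 mol/L
[IO3^-]_original = 0.0279 × 100.0/19.7 = 0.141 mol/L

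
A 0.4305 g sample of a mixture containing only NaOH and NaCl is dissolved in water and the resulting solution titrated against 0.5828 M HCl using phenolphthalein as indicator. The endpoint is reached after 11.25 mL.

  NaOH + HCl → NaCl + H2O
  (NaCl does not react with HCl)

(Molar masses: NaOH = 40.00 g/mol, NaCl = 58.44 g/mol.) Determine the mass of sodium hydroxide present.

0.2623 g

n(HCl) = 0.01125 × 0.5828 = 6.556 × 10^-3 mol
Let x = n(NaOH), y = n(NaCl).
Titrant: 1x = 6.556 × 10^-3;  mass: 40.00x + 58.44y = 0.4305
Solving, x = 6.556 × 10^-3 mol, y = 2.879 × 10^-3 mol
mass of NaOH = 6.556 × 10^-3 × 40.00 = 0.2623 g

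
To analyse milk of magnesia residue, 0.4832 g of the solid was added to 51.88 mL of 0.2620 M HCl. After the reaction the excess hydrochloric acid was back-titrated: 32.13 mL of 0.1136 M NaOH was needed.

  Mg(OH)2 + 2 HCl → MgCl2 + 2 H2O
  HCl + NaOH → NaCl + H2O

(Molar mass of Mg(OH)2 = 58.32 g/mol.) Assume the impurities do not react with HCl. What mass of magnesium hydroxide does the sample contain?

0.2899 g

n(HCl) added = 0.05188 × 0.2620 = 0.01359 mol
n(NaOH) used in back-titration = 0.03213 × 0.1136 = 3.650 × 10^-3 mol
n(HCl) left over = 3.650 × 10^-3 mol (1:1 ratio)
n(HCl) consumed by analyte = 0.01359 − 3.650 × 10^-3 = 9.943 × 10^-3 mol
From the 1:2 ratio, n(Mg(OH)2) = 1/2 × 9.943 × 10^-3 = 4.971 × 10^-3 mol
mass of Mg(OH)2 = 4.971 × 10^-3 × 58.32 = 0.2899 g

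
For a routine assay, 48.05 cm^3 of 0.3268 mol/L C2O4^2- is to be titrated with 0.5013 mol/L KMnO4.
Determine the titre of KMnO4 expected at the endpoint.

2 MnO4^- + 5 C2O4^2- + 16 H^+ → 2 Mn^2+ + 10 CO2 + 8 H2O
n(C2O4^2-) = 0.04805 L × 0.3268 mol/L = 0.01570 mol
From the 2:5 stoichiometry, n(KMnO4) = 2/5 × 0.01570 = 6.281 × 10^-3 mol
V(KMnO4) = 6.281 × 10^-3 mol / 0.5013 mol/L = 0.01253 L = 12.53 mL

12.53 mL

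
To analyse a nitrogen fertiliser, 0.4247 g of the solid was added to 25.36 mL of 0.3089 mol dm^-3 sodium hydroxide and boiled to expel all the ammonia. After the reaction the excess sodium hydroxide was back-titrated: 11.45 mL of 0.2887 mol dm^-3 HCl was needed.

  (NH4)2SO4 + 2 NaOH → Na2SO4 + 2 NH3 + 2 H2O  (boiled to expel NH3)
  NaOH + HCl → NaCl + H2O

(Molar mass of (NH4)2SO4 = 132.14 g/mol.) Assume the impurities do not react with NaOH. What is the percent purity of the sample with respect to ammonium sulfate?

n(NaOH) added = 0.02536 × 0.3089 = 7.834 × 10^-3 mol
n(HCl) used in back-titration = 0.01145 × 0.2887 = 3.306 × 10^-3 mol
n(NaOH) left over = 3.306 × 10^-3 mol (1:1 ratio)
n(NaOH) consumed by analyte = 7.834 × 10^-3 − 3.306 × 10^-3 = 4.528 × 10^-3 mol
From the 1:2 ratio, n((NH4)2SO4) = 1/2 × 4.528 × 10^-3 = 2.264 × 10^-3 mol
mass of (NH4)2SO4 = 2.264 × 10^-3 × 132.14 = 0.2992 g
% (NH4)2SO4 = 0.2992 / 0.4247 × 100 = 70.44 %

70.44 %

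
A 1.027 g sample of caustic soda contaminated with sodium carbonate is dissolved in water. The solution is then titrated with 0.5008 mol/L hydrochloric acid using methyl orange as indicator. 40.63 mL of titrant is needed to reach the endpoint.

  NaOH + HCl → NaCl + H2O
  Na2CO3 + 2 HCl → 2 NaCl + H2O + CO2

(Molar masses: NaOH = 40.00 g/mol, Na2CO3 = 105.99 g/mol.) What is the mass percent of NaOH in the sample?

15.38 %

n(HCl) = 0.04063 × 0.5008 = 0.02035 mol
Let x = n(NaOH), y = n(Na2CO3).
Titrant: 1x + 2y = 0.02035;  mass: 40.00x + 105.99y = 1.027
Solving, x = 3.949 × 10^-3 mol, y = 8.199 × 10^-3 mol
mass of NaOH = 3.949 × 10^-3 × 40.00 = 0.1580 g
% NaOH = 0.1580 / 1.027 × 100 = 15.38 %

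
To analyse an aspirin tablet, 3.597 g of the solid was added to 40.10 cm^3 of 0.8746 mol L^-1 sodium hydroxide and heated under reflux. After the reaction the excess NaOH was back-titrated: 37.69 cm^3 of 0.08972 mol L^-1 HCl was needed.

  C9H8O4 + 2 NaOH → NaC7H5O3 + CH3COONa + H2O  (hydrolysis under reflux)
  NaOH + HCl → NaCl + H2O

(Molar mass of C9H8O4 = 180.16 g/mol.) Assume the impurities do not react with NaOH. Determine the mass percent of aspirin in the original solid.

79.36 %

n(NaOH) added = 0.04010 × 0.8746 = 0.03507 mol
n(HCl) used in back-titration = 0.03769 × 0.08972 = 3.382 × 10^-3 mol
n(NaOH) left over = 3.382 × 10^-3 mol (1:1 ratio)
n(NaOH) consumed by analyte = 0.03507 − 3.382 × 10^-3 = 0.03169 mol
From the 1:2 ratio, n(C9H8O4) = 1/2 × 0.03169 = 0.01584 mol
mass of C9H8O4 = 0.01584 × 180.16 = 2.855 g
% C9H8O4 = 2.855 / 3.597 × 100 = 79.36 %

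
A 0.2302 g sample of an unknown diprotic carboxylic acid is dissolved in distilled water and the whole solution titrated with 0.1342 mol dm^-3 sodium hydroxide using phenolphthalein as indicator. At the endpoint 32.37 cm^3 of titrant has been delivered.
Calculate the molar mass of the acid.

n(NaOH) = 0.03237 L × 0.1342 mol/L = 4.344 × 10^-3 mol
From the 1:2 ratio, n(H2A) = 1/2 × 4.344 × 10^-3 = 2.172 × 10^-3 mol
M = m / n = 0.2302 g / 2.172 × 10^-3 mol = 106.0 g/mol

106.0 g/mol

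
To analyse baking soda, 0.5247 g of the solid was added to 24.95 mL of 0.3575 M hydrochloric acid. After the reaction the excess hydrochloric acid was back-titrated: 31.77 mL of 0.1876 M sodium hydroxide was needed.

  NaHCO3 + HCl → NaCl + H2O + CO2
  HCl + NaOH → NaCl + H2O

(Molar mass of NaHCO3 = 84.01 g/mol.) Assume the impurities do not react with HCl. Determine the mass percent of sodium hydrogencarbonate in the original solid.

47.39 %

n(HCl) added = 0.02495 × 0.3575 = 8.920 × 10^-3 mol
n(NaOH) used in back-titration = 0.03177 × 0.1876 = 5.960 × 10^-3 mol
n(HCl) left over = 5.960 × 10^-3 mol (1:1 ratio)
n(HCl) consumed by analyte = 8.920 × 10^-3 − 5.960 × 10^-3 = 2.960 × 10^-3 mol
n(NaHCO3) = 2.960 × 10^-3 mol (1:1 ratio)
mass of NaHCO3 = 2.960 × 10^-3 × 84.01 = 0.2486 g
% NaHCO3 = 0.2486 / 0.5247 × 100 = 47.39 %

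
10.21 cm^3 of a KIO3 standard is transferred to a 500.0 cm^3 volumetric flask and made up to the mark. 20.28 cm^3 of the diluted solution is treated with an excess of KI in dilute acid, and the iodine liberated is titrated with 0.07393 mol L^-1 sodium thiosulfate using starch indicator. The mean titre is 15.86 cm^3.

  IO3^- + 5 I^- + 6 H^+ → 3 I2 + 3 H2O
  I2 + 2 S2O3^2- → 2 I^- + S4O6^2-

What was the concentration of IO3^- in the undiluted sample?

n(S2O3^2-) = 0.01586 × 0.07393 = 1.173 × 10^-3 mol
n(I2) = n(S2O3^2-)/2 = 5.863 × 10^-4 mol
From the 1:3 ratio, n(IO3^-) in the aliquot = 1/3 × 5.863 × 10^-4 = 1.954 × 10^-4 mol
[IO3^-]_dilute = 1.954 × 10^-4 / 0.02028 = 0.009636 mol/L
[IO3^-]_original = 0.009636 × 500.0/10.21 = 0.4719 mol/L

0.4719 mol/L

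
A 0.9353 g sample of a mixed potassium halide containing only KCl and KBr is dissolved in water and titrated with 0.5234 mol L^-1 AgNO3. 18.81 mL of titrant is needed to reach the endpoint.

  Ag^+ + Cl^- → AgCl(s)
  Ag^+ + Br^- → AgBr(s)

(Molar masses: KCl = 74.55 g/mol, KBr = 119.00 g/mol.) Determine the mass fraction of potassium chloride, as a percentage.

42.37 %

n(AgNO3) = 0.01881 × 0.5234 = 9.845 × 10^-3 mol
Let x = n(KCl), y = n(KBr).
Titrant: 1x + 1y = 9.845 × 10^-3;  mass: 74.55x + 119.00y = 0.9353
Solving, x = 5.315 × 10^-3 mol, y = 4.530 × 10^-3 mol
mass of KCl = 5.315 × 10^-3 × 74.55 = 0.3963 g
% KCl = 0.3963 / 0.9353 × 100 = 42.37 %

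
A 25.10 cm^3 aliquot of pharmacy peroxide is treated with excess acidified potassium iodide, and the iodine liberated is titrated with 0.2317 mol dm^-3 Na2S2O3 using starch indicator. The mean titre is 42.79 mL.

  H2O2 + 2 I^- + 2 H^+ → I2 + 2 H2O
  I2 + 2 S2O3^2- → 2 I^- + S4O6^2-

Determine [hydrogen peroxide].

0.1975 mol/L

n(S2O3^2-) = 0.04279 × 0.2317 = 9.914 × 10^-3 mol
n(I2) = n(S2O3^2-)/2 = 4.957 × 10^-3 mol
n(H2O2) in the aliquot = 4.957 × 10^-3 mol (1:1 ratio)
[H2O2] = 4.957 × 10^-3 / 0.02510 = 0.1975 mol/L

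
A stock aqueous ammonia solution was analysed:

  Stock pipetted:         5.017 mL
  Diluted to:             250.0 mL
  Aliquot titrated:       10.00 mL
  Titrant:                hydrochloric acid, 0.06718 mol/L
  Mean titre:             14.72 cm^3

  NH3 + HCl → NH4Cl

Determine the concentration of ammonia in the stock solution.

4.928 mol/L

n(HCl) = 0.01472 × 0.06718 = 9.889 × 10^-4 mol
n(NH3) in the aliquot = 9.889 × 10^-4 mol (1:1 ratio)
[NH3]_dilute = 9.889 × 10^-4 / 0.01000 = 0.09889 mol/L
Dilution factor = 250.0 / 5.017 = 49.83
[NH3]_stock = 0.09889 × 49.83 = 4.928 mol/L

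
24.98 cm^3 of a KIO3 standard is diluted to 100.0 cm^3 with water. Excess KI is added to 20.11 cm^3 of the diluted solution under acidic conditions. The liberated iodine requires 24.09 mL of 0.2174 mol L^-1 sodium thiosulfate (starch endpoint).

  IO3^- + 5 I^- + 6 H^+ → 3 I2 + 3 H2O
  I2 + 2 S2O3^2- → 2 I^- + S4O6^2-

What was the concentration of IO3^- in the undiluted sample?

n(S2O3^2-) = 0.02409 × 0.2174 = 5.237 × 10^-3 mol
n(I2) = n(S2O3^2-)/2 = 2.619 × 10^-3 mol
From the 1:3 ratio, n(IO3^-) in the aliquot = 1/3 × 2.619 × 10^-3 = 8.729 × 10^-4 mol
[IO3^-]_dilute = 8.729 × 10^-4 / 0.02011 = 0.04340 mol/L
[IO3^-]_original = 0.04340 × 100.0/24.98 = 0.1738 mol/L

0.1738 mol/L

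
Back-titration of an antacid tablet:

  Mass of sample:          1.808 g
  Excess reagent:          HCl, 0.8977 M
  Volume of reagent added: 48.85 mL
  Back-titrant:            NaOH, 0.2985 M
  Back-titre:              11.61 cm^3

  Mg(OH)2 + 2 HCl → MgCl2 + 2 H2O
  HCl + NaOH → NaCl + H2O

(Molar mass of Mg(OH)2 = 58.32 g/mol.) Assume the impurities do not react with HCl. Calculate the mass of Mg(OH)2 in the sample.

1.178 g

n(HCl) added = 0.04885 × 0.8977 = 0.04385 mol
n(NaOH) used in back-titration = 0.01161 × 0.2985 = 3.466 × 10^-3 mol
n(HCl) left over = 3.466 × 10^-3 mol (1:1 ratio)
n(HCl) consumed by analyte = 0.04385 − 3.466 × 10^-3 = 0.04039 mol
From the 1:2 ratio, n(Mg(OH)2) = 1/2 × 0.04039 = 0.02019 mol
mass of Mg(OH)2 = 0.02019 × 58.32 = 1.178 g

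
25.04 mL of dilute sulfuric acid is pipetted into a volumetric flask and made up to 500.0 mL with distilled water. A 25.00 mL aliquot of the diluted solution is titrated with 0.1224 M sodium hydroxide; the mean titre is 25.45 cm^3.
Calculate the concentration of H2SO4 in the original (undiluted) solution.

1.244 M

H2SO4 + 2 NaOH → Na2SO4 + 2 H2O
n(NaOH) = 0.02545 × 0.1224 = 3.115 × 10^-3 mol
From the 1:2 ratio, n(H2SO4) in the aliquot = 1/2 × 3.115 × 10^-3 = 1.558 × 10^-3 mol
[H2SO4]_dilute = 1.558 × 10^-3 / 0.02500 = 0.06230 mol/L
Dilution factor = 500.0 / 25.04 = 19.97
[H2SO4]_stock = 0.06230 × 19.97 = 1.244 mol/L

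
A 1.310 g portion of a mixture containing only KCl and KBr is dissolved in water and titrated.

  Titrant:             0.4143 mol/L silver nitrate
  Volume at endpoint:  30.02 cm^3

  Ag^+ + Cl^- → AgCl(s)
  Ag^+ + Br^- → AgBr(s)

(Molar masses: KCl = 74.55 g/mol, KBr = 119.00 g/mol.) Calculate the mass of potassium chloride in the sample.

n(AgNO3) = 0.03002 × 0.4143 = 0.01244 mol
Let x = n(KCl), y = n(KBr).
Titrant: 1x + 1y = 0.01244;  mass: 74.55x + 119.00y = 1.310
Solving, x = 3.825 × 10^-3 mol, y = 8.612 × 10^-3 mol
mass of KCl = 3.825 × 10^-3 × 74.55 = 0.2852 g

0.2852 g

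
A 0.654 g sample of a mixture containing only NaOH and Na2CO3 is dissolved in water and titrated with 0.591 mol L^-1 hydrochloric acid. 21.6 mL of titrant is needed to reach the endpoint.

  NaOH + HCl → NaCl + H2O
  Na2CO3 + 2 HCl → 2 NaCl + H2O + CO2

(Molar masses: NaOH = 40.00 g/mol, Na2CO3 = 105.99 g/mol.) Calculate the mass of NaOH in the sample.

0.0693 g

n(HCl) = 0.0216 × 0.591 = 0.0128 mol
Let x = n(NaOH), y = n(Na2CO3).
Titrant: 1x + 2y = 0.0128;  mass: 40.00x + 105.99y = 0.654
Solving, x = 1.73 × 10^-3 mol, y = 5.52 × 10^-3 mol
mass of NaOH = 1.73 × 10^-3 × 40.00 = 0.0693 g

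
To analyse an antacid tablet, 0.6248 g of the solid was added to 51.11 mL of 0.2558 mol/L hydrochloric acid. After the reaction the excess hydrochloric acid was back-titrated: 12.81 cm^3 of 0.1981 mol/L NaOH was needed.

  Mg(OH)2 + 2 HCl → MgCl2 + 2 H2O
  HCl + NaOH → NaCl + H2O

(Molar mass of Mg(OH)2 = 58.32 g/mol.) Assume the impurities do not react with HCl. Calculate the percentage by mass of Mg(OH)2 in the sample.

n(HCl) added = 0.05111 × 0.2558 = 0.01307 mol
n(NaOH) used in back-titration = 0.01281 × 0.1981 = 2.538 × 10^-3 mol
n(HCl) left over = 2.538 × 10^-3 mol (1:1 ratio)
n(HCl) consumed by analyte = 0.01307 − 2.538 × 10^-3 = 0.01054 mol
From the 1:2 ratio, n(Mg(OH)2) = 1/2 × 0.01054 = 5.268 × 10^-3 mol
mass of Mg(OH)2 = 5.268 × 10^-3 × 58.32 = 0.3072 g
% Mg(OH)2 = 0.3072 / 0.6248 × 100 = 49.17 %

49.17 %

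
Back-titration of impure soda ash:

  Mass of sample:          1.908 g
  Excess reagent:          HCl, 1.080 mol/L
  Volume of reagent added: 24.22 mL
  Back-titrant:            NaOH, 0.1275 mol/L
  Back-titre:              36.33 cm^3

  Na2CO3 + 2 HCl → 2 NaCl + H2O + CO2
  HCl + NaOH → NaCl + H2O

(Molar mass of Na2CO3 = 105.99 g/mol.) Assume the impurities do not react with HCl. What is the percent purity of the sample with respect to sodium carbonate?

59.79 %

n(HCl) added = 0.02422 × 1.080 = 0.02616 mol
n(NaOH) used in back-titration = 0.03633 × 0.1275 = 4.632 × 10^-3 mol
n(HCl) left over = 4.632 × 10^-3 mol (1:1 ratio)
n(HCl) consumed by analyte = 0.02616 − 4.632 × 10^-3 = 0.02153 mol
From the 1:2 ratio, n(Na2CO3) = 1/2 × 0.02153 = 0.01076 mol
mass of Na2CO3 = 0.01076 × 105.99 = 1.141 g
% Na2CO3 = 1.141 / 1.908 × 100 = 59.79 %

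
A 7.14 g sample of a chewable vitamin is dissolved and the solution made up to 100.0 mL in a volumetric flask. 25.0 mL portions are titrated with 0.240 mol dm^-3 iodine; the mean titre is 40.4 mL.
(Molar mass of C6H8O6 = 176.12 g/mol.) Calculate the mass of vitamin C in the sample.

C6H8O6 + I2 → C6H6O6 + 2 HI
n(I2) per titration = 0.0404 × 0.240 = 9.70 × 10^-3 mol
n(C6H8O6) in each aliquot = 9.70 × 10^-3 mol (1:1 ratio)
n(C6H8O6) in the whole flask = 9.70 × 10^-3 × 100.0/25.0 = 0.0388 mol
mass of C6H8O6 = 0.0388 × 176.12 = 6.83 g

6.83 g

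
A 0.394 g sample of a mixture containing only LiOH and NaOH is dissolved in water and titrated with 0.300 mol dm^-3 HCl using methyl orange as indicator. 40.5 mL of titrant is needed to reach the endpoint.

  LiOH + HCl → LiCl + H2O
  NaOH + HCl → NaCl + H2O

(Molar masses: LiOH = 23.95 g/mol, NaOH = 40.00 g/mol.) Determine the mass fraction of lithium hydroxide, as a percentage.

n(HCl) = 0.0405 × 0.300 = 0.0122 mol
Let x = n(LiOH), y = n(NaOH).
Titrant: 1x + 1y = 0.0122;  mass: 23.95x + 40.00y = 0.394
Solving, x = 5.73 × 10^-3 mol, y = 6.42 × 10^-3 mol
mass of LiOH = 5.73 × 10^-3 × 23.95 = 0.137 g
% LiOH = 0.137 / 0.394 × 100 = 34.8 %

34.8 %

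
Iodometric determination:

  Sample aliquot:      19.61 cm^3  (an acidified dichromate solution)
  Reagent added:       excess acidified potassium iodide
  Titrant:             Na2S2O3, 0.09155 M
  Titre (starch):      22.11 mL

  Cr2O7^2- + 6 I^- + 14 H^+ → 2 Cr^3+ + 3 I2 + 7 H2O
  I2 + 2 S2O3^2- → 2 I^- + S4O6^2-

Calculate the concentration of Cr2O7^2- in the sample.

0.01720 M

n(S2O3^2-) = 0.02211 × 0.09155 = 2.024 × 10^-3 mol
n(I2) = n(S2O3^2-)/2 = 1.012 × 10^-3 mol
From the 1:3 ratio, n(Cr2O7^2-) in the aliquot = 1/3 × 1.012 × 10^-3 = 3.374 × 10^-4 mol
[Cr2O7^2-] = 3.374 × 10^-4 / 0.01961 = 0.01720 mol/L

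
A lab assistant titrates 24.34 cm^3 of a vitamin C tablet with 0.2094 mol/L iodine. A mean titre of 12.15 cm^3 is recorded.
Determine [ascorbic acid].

C6H8O6 + I2 → C6H6O6 + 2 HI
n(I2) = 0.01215 L × 0.2094 mol/L = 2.544 × 10^-3 mol
n(C6H8O6) = 2.544 × 10^-3 mol (1:1 mole ratio)
[C6H8O6] = 2.544 × 10^-3 mol / 0.02434 L = 0.1045 mol/L

0.1045 mol/L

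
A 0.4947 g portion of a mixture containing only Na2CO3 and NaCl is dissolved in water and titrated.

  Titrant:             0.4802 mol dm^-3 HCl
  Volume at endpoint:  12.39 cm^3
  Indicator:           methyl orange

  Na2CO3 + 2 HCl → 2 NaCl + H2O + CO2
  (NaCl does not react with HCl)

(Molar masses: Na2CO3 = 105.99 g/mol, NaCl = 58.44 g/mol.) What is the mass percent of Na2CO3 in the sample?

n(HCl) = 0.01239 × 0.4802 = 5.950 × 10^-3 mol
Let x = n(Na2CO3), y = n(NaCl).
Titrant: 2x = 5.950 × 10^-3;  mass: 105.99x + 58.44y = 0.4947
Solving, x = 2.975 × 10^-3 mol, y = 3.070 × 10^-3 mol
mass of Na2CO3 = 2.975 × 10^-3 × 105.99 = 0.3153 g
% Na2CO3 = 0.3153 / 0.4947 × 100 = 63.74 %

63.74 %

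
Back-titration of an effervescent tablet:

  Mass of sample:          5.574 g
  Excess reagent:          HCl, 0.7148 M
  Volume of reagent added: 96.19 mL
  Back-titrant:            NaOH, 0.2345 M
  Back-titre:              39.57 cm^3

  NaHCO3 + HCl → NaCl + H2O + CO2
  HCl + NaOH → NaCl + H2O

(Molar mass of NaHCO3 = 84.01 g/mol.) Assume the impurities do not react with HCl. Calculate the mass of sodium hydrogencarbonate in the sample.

n(HCl) added = 0.09619 × 0.7148 = 0.06876 mol
n(NaOH) used in back-titration = 0.03957 × 0.2345 = 9.279 × 10^-3 mol
n(HCl) left over = 9.279 × 10^-3 mol (1:1 ratio)
n(HCl) consumed by analyte = 0.06876 − 9.279 × 10^-3 = 0.05948 mol
n(NaHCO3) = 0.05948 mol (1:1 ratio)
mass of NaHCO3 = 0.05948 × 84.01 = 4.997 g

4.997 g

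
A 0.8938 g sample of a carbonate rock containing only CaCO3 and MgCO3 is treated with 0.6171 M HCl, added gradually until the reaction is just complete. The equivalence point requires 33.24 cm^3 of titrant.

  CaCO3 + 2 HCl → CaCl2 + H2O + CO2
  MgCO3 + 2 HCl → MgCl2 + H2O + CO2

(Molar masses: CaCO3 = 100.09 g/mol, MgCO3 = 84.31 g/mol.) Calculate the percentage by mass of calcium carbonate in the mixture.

n(HCl) = 0.03324 × 0.6171 = 0.02051 mol
Let x = n(CaCO3), y = n(MgCO3).
Titrant: 2x + 2y = 0.02051;  mass: 100.09x + 84.31y = 0.8938
Solving, x = 1.844 × 10^-3 mol, y = 8.412 × 10^-3 mol
mass of CaCO3 = 1.844 × 10^-3 × 100.09 = 0.1846 g
% CaCO3 = 0.1846 / 0.8938 × 100 = 20.65 %

20.65 %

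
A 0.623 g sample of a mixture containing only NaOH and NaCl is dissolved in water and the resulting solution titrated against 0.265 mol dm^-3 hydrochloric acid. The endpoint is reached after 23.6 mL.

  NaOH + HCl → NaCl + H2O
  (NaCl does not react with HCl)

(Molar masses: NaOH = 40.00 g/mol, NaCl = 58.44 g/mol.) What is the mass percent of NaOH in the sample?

40.2 %

n(HCl) = 0.0236 × 0.265 = 6.25 × 10^-3 mol
Let x = n(NaOH), y = n(NaCl).
Titrant: 1x = 6.25 × 10^-3;  mass: 40.00x + 58.44y = 0.623
Solving, x = 6.25 × 10^-3 mol, y = 6.38 × 10^-3 mol
mass of NaOH = 6.25 × 10^-3 × 40.00 = 0.250 g
% NaOH = 0.250 / 0.623 × 100 = 40.2 %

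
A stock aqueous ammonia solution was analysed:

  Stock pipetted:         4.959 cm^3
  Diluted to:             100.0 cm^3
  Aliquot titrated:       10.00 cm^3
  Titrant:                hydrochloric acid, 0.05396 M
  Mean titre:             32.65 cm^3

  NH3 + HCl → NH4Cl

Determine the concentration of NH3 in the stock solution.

3.553 M

n(HCl) = 0.03265 × 0.05396 = 1.762 × 10^-3 mol
n(NH3) in the aliquot = 1.762 × 10^-3 mol (1:1 ratio)
[NH3]_dilute = 1.762 × 10^-3 / 0.01000 = 0.1762 mol/L
Dilution factor = 100.0 / 4.959 = 20.17
[NH3]_stock = 0.1762 × 20.17 = 3.553 mol/L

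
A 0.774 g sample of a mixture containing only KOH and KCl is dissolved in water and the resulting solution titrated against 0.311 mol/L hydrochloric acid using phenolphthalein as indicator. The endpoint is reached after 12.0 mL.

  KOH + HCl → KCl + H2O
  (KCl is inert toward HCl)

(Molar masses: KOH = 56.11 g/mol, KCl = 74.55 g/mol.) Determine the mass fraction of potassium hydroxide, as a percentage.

n(HCl) = 0.0120 × 0.311 = 3.73 × 10^-3 mol
Let x = n(KOH), y = n(KCl).
Titrant: 1x = 3.73 × 10^-3;  mass: 56.11x + 74.55y = 0.774
Solving, x = 3.73 × 10^-3 mol, y = 7.57 × 10^-3 mol
mass of KOH = 3.73 × 10^-3 × 56.11 = 0.209 g
% KOH = 0.209 / 0.774 × 100 = 27.1 %

27.1 %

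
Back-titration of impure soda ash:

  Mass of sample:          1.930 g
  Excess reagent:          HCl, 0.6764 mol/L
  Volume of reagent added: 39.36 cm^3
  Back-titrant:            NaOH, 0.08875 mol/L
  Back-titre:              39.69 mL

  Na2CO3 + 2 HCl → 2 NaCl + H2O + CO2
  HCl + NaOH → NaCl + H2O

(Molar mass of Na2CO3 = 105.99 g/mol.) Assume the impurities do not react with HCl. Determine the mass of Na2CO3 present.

n(HCl) added = 0.03936 × 0.6764 = 0.02662 mol
n(NaOH) used in back-titration = 0.03969 × 0.08875 = 3.522 × 10^-3 mol
n(HCl) left over = 3.522 × 10^-3 mol (1:1 ratio)
n(HCl) consumed by analyte = 0.02662 − 3.522 × 10^-3 = 0.02310 mol
From the 1:2 ratio, n(Na2CO3) = 1/2 × 0.02310 = 0.01155 mol
mass of Na2CO3 = 0.01155 × 105.99 = 1.224 g

1.224 g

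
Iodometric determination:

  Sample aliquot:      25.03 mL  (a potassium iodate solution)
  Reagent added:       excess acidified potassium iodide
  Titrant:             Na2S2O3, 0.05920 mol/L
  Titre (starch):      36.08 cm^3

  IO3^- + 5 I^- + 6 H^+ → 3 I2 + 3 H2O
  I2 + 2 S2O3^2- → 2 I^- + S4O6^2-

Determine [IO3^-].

0.01422 mol/L

n(S2O3^2-) = 0.03608 × 0.05920 = 2.136 × 10^-3 mol
n(I2) = n(S2O3^2-)/2 = 1.068 × 10^-3 mol
From the 1:3 ratio, n(IO3^-) in the aliquot = 1/3 × 1.068 × 10^-3 = 3.560 × 10^-4 mol
[IO3^-] = 3.560 × 10^-4 / 0.02503 = 0.01422 mol/L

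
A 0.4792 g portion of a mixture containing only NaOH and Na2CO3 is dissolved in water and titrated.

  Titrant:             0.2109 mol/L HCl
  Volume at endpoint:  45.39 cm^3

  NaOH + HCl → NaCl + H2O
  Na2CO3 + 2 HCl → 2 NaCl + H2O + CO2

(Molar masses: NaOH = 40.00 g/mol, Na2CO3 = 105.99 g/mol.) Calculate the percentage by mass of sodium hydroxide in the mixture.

18.05 %

n(HCl) = 0.04539 × 0.2109 = 9.573 × 10^-3 mol
Let x = n(NaOH), y = n(Na2CO3).
Titrant: 1x + 2y = 9.573 × 10^-3;  mass: 40.00x + 105.99y = 0.4792
Solving, x = 2.163 × 10^-3 mol, y = 3.705 × 10^-3 mol
mass of NaOH = 2.163 × 10^-3 × 40.00 = 0.08652 g
% NaOH = 0.08652 / 0.4792 × 100 = 18.05 %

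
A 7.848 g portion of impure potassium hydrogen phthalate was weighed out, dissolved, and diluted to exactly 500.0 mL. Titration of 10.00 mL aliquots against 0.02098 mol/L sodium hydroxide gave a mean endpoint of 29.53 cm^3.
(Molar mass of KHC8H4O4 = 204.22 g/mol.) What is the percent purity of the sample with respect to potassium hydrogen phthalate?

80.61 %

KHC8H4O4 + NaOH → KNaC8H4O4 + H2O
n(NaOH) per titration = 0.02953 × 0.02098 = 6.195 × 10^-4 mol
n(KHC8H4O4) in each aliquot = 6.195 × 10^-4 mol (1:1 ratio)
n(KHC8H4O4) in the whole flask = 6.195 × 10^-4 × 500.0/10.00 = 0.03098 mol
mass of KHC8H4O4 = 0.03098 × 204.22 = 6.326 g
% KHC8H4O4 = 6.326 / 7.848 × 100 = 80.61 %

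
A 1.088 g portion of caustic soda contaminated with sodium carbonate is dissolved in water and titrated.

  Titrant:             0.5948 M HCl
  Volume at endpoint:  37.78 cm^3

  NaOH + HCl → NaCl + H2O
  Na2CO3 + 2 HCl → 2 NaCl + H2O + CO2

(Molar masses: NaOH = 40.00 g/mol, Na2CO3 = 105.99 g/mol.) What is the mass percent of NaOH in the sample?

n(HCl) = 0.03778 × 0.5948 = 0.02247 mol
Let x = n(NaOH), y = n(Na2CO3).
Titrant: 1x + 2y = 0.02247;  mass: 40.00x + 105.99y = 1.088
Solving, x = 7.917 × 10^-3 mol, y = 7.277 × 10^-3 mol
mass of NaOH = 7.917 × 10^-3 × 40.00 = 0.3167 g
% NaOH = 0.3167 / 1.088 × 100 = 29.11 %

29.11 %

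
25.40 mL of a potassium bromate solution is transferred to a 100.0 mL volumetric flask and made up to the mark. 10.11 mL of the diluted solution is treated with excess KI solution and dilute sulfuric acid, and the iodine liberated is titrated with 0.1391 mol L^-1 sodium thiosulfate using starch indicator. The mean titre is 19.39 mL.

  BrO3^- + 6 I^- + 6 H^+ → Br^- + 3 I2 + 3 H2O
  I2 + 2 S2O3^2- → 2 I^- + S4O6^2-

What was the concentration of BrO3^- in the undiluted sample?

n(S2O3^2-) = 0.01939 × 0.1391 = 2.697 × 10^-3 mol
n(I2) = n(S2O3^2-)/2 = 1.349 × 10^-3 mol
From the 1:3 ratio, n(BrO3^-) in the aliquot = 1/3 × 1.349 × 10^-3 = 4.495 × 10^-4 mol
[BrO3^-]_dilute = 4.495 × 10^-4 / 0.01011 = 0.04446 mol/L
[BrO3^-]_original = 0.04446 × 100.0/25.40 = 0.1751 mol/L

0.1751 mol/L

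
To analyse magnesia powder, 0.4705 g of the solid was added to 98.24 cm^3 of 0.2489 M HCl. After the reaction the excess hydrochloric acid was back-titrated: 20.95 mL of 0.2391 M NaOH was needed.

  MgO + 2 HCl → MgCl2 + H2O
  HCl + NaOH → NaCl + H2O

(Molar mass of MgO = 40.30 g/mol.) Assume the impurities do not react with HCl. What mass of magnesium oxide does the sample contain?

0.3918 g

n(HCl) added = 0.09824 × 0.2489 = 0.02445 mol
n(NaOH) used in back-titration = 0.02095 × 0.2391 = 5.009 × 10^-3 mol
n(HCl) left over = 5.009 × 10^-3 mol (1:1 ratio)
n(HCl) consumed by analyte = 0.02445 − 5.009 × 10^-3 = 0.01944 mol
From the 1:2 ratio, n(MgO) = 1/2 × 0.01944 = 9.721 × 10^-3 mol
mass of MgO = 9.721 × 10^-3 × 40.30 = 0.3918 g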